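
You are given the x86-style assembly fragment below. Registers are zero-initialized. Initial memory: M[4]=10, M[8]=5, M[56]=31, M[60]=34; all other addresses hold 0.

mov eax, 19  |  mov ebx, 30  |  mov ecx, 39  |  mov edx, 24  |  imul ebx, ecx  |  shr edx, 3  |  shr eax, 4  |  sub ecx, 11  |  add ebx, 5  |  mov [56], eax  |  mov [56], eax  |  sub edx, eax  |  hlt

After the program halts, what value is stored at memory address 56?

after mov eax, 19: eax=19
after mov ebx, 30: ebx=30
after mov ecx, 39: ecx=39
after mov edx, 24: edx=24
after imul ebx, ecx: ebx=30*39=1170
after shr edx, 3: edx=24>>3=3
after shr eax, 4: eax=19>>4=1
after sub ecx, 11: ecx=39-11=28
after add ebx, 5: ebx=1170+5=1175
mov [56], eax → M[56]=1
mov [56], eax → M[56]=1
after sub edx, eax: edx=3-1=2
halt.

1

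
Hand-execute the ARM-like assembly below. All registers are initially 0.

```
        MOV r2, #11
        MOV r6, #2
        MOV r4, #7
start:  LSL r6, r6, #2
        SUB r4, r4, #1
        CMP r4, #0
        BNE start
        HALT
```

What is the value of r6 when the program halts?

MOV r2, #11 → r2=11
MOV r6, #2 → r6=2
MOV r4, #7 → r4=7
LSL r6, r6, #2 → r6=2<<2=8
SUB r4, r4, #1 → r4=7-1=6
CMP r4, #0  (cmp 6,0)
BNE start: taken
LSL r6, r6, #2 → r6=8<<2=32
SUB r4, r4, #1 → r4=6-1=5
CMP r4, #0  (cmp 5,0)
BNE start: taken
LSL r6, r6, #2 → r6=32<<2=128
SUB r4, r4, #1 → r4=5-1=4
CMP r4, #0  (cmp 4,0)
BNE start: taken
LSL r6, r6, #2 → r6=128<<2=512
SUB r4, r4, #1 → r4=4-1=3
CMP r4, #0  (cmp 3,0)
BNE start: taken
LSL r6, r6, #2 → r6=512<<2=2048
SUB r4, r4, #1 → r4=3-1=2
CMP r4, #0  (cmp 2,0)
BNE start: taken
LSL r6, r6, #2 → r6=2048<<2=8192
SUB r4, r4, #1 → r4=2-1=1
CMP r4, #0  (cmp 1,0)
BNE start: taken
LSL r6, r6, #2 → r6=8192<<2=32768
SUB r4, r4, #1 → r4=1-1=0
CMP r4, #0  (cmp 0,0)
BNE start: not taken
halt.

32768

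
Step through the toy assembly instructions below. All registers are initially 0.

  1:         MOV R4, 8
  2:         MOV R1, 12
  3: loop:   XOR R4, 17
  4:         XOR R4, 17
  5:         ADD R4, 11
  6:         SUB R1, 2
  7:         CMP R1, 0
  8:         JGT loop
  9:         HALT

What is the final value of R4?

after MOV R4, 8: R4=8
after MOV R1, 12: R1=12
after XOR R4, 17: R4=8^17=25
after XOR R4, 17: R4=25^17=8
after ADD R4, 11: R4=8+11=19
after SUB R1, 2: R1=12-2=10
CMP R1, 0  (cmp 10,0)
JGT loop: taken
after XOR R4, 17: R4=19^17=2
after XOR R4, 17: R4=2^17=19
after ADD R4, 11: R4=19+11=30
after SUB R1, 2: R1=10-2=8
CMP R1, 0  (cmp 8,0)
JGT loop: taken
after XOR R4, 17: R4=30^17=15
after XOR R4, 17: R4=15^17=30
after ADD R4, 11: R4=30+11=41
after SUB R1, 2: R1=8-2=6
CMP R1, 0  (cmp 6,0)
JGT loop: taken
after XOR R4, 17: R4=41^17=56
after XOR R4, 17: R4=56^17=41
after ADD R4, 11: R4=41+11=52
after SUB R1, 2: R1=6-2=4
CMP R1, 0  (cmp 4,0)
JGT loop: taken
after XOR R4, 17: R4=52^17=37
after XOR R4, 17: R4=37^17=52
after ADD R4, 11: R4=52+11=63
after SUB R1, 2: R1=4-2=2
CMP R1, 0  (cmp 2,0)
JGT loop: taken
after XOR R4, 17: R4=63^17=46
after XOR R4, 17: R4=46^17=63
after ADD R4, 11: R4=63+11=74
after SUB R1, 2: R1=2-2=0
CMP R1, 0  (cmp 0,0)
JGT loop: not taken
halt.

74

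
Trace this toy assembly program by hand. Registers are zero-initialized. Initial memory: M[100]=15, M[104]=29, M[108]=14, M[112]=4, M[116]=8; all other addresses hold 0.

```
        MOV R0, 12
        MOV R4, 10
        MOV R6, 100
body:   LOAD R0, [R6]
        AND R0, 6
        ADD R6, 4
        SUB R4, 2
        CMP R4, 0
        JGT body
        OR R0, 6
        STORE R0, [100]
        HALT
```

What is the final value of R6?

MOV R0, 12 → R0=12
MOV R4, 10 → R4=10
MOV R6, 100 → R6=100
LOAD R0, [R6] → R0=M[100]=15
AND R0, 6 → R0=15&6=6
ADD R6, 4 → R6=100+4=104
SUB R4, 2 → R4=10-2=8
CMP R4, 0  (cmp 8,0)
JGT body: taken
LOAD R0, [R6] → R0=M[104]=29
AND R0, 6 → R0=29&6=4
ADD R6, 4 → R6=104+4=108
SUB R4, 2 → R4=8-2=6
CMP R4, 0  (cmp 6,0)
JGT body: taken
LOAD R0, [R6] → R0=M[108]=14
AND R0, 6 → R0=14&6=6
ADD R6, 4 → R6=108+4=112
SUB R4, 2 → R4=6-2=4
CMP R4, 0  (cmp 4,0)
JGT body: taken
LOAD R0, [R6] → R0=M[112]=4
AND R0, 6 → R0=4&6=4
ADD R6, 4 → R6=112+4=116
SUB R4, 2 → R4=4-2=2
CMP R4, 0  (cmp 2,0)
JGT body: taken
LOAD R0, [R6] → R0=M[116]=8
AND R0, 6 → R0=8&6=0
ADD R6, 4 → R6=116+4=120
SUB R4, 2 → R4=2-2=0
CMP R4, 0  (cmp 0,0)
JGT body: not taken
OR R0, 6 → R0=0|6=6
STORE R0, [100] → M[100]=6
halt.

120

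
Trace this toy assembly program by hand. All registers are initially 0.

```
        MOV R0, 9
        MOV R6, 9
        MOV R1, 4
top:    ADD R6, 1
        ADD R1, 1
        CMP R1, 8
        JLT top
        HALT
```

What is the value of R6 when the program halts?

13

after MOV R0, 9: R0=9
after MOV R6, 9: R6=9
after MOV R1, 4: R1=4
after ADD R6, 1: R6=9+1=10
after ADD R1, 1: R1=4+1=5
CMP R1, 8  (cmp 5,8)
JLT top: taken
after ADD R6, 1: R6=10+1=11
after ADD R1, 1: R1=5+1=6
CMP R1, 8  (cmp 6,8)
JLT top: taken
after ADD R6, 1: R6=11+1=12
after ADD R1, 1: R1=6+1=7
CMP R1, 8  (cmp 7,8)
JLT top: taken
after ADD R6, 1: R6=12+1=13
after ADD R1, 1: R1=7+1=8
CMP R1, 8  (cmp 8,8)
JLT top: not taken
halt.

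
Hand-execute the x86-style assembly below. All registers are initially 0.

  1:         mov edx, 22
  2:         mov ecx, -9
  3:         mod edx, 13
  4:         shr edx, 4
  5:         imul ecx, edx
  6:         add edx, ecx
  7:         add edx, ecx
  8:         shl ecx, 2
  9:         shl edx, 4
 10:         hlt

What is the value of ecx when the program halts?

0

after mov edx, 22: edx=22
after mov ecx, -9: ecx=-9
after mod edx, 13: edx=22%13=9
after shr edx, 4: edx=9>>4=0
after imul ecx, edx: ecx=(-9)*0=0
after add edx, ecx: edx=0+0=0
after add edx, ecx: edx=0+0=0
after shl ecx, 2: ecx=0<<2=0
after shl edx, 4: edx=0<<4=0
halt.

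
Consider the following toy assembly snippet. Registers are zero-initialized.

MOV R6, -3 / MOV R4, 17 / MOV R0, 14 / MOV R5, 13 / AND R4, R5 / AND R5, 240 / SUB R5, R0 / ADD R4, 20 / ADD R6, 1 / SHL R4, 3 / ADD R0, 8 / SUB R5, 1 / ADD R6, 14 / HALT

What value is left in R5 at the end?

-15

after MOV R6, -3: R6=-3
after MOV R4, 17: R4=17
after MOV R0, 14: R0=14
after MOV R5, 13: R5=13
after AND R4, R5: R4=17&13=1
after AND R5, 240: R5=13&240=0
after SUB R5, R0: R5=0-14=-14
after ADD R4, 20: R4=1+20=21
after ADD R6, 1: R6=(-3)+1=-2
after SHL R4, 3: R4=21<<3=168
after ADD R0, 8: R0=14+8=22
after SUB R5, 1: R5=(-14)-1=-15
after ADD R6, 14: R6=(-2)+14=12
halt.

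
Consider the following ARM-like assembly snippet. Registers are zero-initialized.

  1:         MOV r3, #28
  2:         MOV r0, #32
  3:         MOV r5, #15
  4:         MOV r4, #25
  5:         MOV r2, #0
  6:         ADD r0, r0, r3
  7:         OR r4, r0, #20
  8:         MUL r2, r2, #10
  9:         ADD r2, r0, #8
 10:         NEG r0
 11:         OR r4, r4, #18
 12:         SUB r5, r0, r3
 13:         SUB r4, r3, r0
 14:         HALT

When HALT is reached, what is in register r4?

88

r3=28
r0=32
r5=15
r4=25
r2=0
r0=32+28=60
r4=60|20=60
r2=0*10=0
r2=60+8=68
r0=-(60)=-60
r4=60|18=62
r5=(-60)-28=-88
r4=28-(-60)=88
halt.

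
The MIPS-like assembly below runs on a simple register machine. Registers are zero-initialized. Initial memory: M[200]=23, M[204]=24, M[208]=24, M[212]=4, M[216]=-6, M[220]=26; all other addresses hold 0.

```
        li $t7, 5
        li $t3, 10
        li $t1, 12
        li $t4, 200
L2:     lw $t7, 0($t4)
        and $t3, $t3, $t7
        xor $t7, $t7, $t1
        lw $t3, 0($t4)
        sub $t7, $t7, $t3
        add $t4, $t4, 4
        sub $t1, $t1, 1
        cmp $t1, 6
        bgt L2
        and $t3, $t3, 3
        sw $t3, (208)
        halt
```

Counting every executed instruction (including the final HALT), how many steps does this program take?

after li $t7, 5: $t7=5
after li $t3, 10: $t3=10
after li $t1, 12: $t1=12
after li $t4, 200: $t4=200
after lw $t7, 0($t4): $t7=M[200]=23
after and $t3, $t3, $t7: $t3=10&23=2
after xor $t7, $t7, $t1: $t7=23^12=27
after lw $t3, 0($t4): $t3=M[200]=23
after sub $t7, $t7, $t3: $t7=27-23=4
after add $t4, $t4, 4: $t4=200+4=204
after sub $t1, $t1, 1: $t1=12-1=11
cmp $t1, 6  (cmp 11,6)
bgt L2: taken
after lw $t7, 0($t4): $t7=M[204]=24
after and $t3, $t3, $t7: $t3=23&24=16
after xor $t7, $t7, $t1: $t7=24^11=19
after lw $t3, 0($t4): $t3=M[204]=24
after sub $t7, $t7, $t3: $t7=19-24=-5
after add $t4, $t4, 4: $t4=204+4=208
after sub $t1, $t1, 1: $t1=11-1=10
cmp $t1, 6  (cmp 10,6)
bgt L2: taken
after lw $t7, 0($t4): $t7=M[208]=24
after and $t3, $t3, $t7: $t3=24&24=24
after xor $t7, $t7, $t1: $t7=24^10=18
after lw $t3, 0($t4): $t3=M[208]=24
after sub $t7, $t7, $t3: $t7=18-24=-6
after add $t4, $t4, 4: $t4=208+4=212
after sub $t1, $t1, 1: $t1=10-1=9
cmp $t1, 6  (cmp 9,6)
bgt L2: taken
after lw $t7, 0($t4): $t7=M[212]=4
after and $t3, $t3, $t7: $t3=24&4=0
after xor $t7, $t7, $t1: $t7=4^9=13
after lw $t3, 0($t4): $t3=M[212]=4
after sub $t7, $t7, $t3: $t7=13-4=9
after add $t4, $t4, 4: $t4=212+4=216
after sub $t1, $t1, 1: $t1=9-1=8
cmp $t1, 6  (cmp 8,6)
bgt L2: taken
after lw $t7, 0($t4): $t7=M[216]=-6
after and $t3, $t3, $t7: $t3=4&(-6)=0
after xor $t7, $t7, $t1: $t7=(-6)^8=-14
after lw $t3, 0($t4): $t3=M[216]=-6
after sub $t7, $t7, $t3: $t7=(-14)-(-6)=-8
after add $t4, $t4, 4: $t4=216+4=220
after sub $t1, $t1, 1: $t1=8-1=7
cmp $t1, 6  (cmp 7,6)
bgt L2: taken
after lw $t7, 0($t4): $t7=M[220]=26
after and $t3, $t3, $t7: $t3=(-6)&26=26
after xor $t7, $t7, $t1: $t7=26^7=29
after lw $t3, 0($t4): $t3=M[220]=26
after sub $t7, $t7, $t3: $t7=29-26=3
after add $t4, $t4, 4: $t4=220+4=224
after sub $t1, $t1, 1: $t1=7-1=6
cmp $t1, 6  (cmp 6,6)
bgt L2: not taken
after and $t3, $t3, 3: $t3=26&3=2
sw $t3, (208) → M[208]=2
halt.
Total executed instructions: 61.

61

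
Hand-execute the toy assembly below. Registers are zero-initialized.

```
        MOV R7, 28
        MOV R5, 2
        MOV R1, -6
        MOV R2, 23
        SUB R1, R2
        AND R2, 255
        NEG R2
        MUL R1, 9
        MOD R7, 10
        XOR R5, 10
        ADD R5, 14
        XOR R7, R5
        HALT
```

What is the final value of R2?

-23

after MOV R7, 28: R7=28
after MOV R5, 2: R5=2
after MOV R1, -6: R1=-6
after MOV R2, 23: R2=23
after SUB R1, R2: R1=(-6)-23=-29
after AND R2, 255: R2=23&255=23
after NEG R2: R2=-(23)=-23
after MUL R1, 9: R1=(-29)*9=-261
after MOD R7, 10: R7=28%10=8
after XOR R5, 10: R5=2^10=8
after ADD R5, 14: R5=8+14=22
after XOR R7, R5: R7=8^22=30
halt.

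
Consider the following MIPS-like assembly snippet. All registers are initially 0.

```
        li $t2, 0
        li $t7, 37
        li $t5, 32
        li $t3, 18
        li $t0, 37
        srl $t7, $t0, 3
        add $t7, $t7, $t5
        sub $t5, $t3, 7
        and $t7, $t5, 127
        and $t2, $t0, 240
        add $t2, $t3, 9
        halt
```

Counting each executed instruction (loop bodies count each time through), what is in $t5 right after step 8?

11

li $t2, 0 → $t2=0
li $t7, 37 → $t7=37
li $t5, 32 → $t5=32
li $t3, 18 → $t3=18
li $t0, 37 → $t0=37
srl $t7, $t0, 3 → $t7=37>>3=4
add $t7, $t7, $t5 → $t7=4+32=36
sub $t5, $t3, 7 → $t5=18-7=11
After step 8: $t5 = 11.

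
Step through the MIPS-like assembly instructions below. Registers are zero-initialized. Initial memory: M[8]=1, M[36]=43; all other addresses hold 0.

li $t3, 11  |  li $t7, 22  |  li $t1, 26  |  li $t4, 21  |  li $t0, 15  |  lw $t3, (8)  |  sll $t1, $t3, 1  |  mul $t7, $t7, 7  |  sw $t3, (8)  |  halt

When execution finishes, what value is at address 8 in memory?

1

after li $t3, 11: $t3=11
after li $t7, 22: $t7=22
after li $t1, 26: $t1=26
after li $t4, 21: $t4=21
after li $t0, 15: $t0=15
after lw $t3, (8): $t3=M[8]=1
after sll $t1, $t3, 1: $t1=1<<1=2
after mul $t7, $t7, 7: $t7=22*7=154
sw $t3, (8) → M[8]=1
halt.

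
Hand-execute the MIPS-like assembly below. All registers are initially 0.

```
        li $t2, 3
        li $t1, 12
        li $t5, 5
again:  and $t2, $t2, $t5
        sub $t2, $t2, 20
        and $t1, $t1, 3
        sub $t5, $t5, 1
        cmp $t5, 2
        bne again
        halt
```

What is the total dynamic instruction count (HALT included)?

after li $t2, 3: $t2=3
after li $t1, 12: $t1=12
after li $t5, 5: $t5=5
after and $t2, $t2, $t5: $t2=3&5=1
after sub $t2, $t2, 20: $t2=1-20=-19
after and $t1, $t1, 3: $t1=12&3=0
after sub $t5, $t5, 1: $t5=5-1=4
cmp $t5, 2  (cmp 4,2)
bne again: taken
after and $t2, $t2, $t5: $t2=(-19)&4=4
after sub $t2, $t2, 20: $t2=4-20=-16
after and $t1, $t1, 3: $t1=0&3=0
after sub $t5, $t5, 1: $t5=4-1=3
cmp $t5, 2  (cmp 3,2)
bne again: taken
after and $t2, $t2, $t5: $t2=(-16)&3=0
after sub $t2, $t2, 20: $t2=0-20=-20
after and $t1, $t1, 3: $t1=0&3=0
after sub $t5, $t5, 1: $t5=3-1=2
cmp $t5, 2  (cmp 2,2)
bne again: not taken
halt.
Total executed instructions: 22.

22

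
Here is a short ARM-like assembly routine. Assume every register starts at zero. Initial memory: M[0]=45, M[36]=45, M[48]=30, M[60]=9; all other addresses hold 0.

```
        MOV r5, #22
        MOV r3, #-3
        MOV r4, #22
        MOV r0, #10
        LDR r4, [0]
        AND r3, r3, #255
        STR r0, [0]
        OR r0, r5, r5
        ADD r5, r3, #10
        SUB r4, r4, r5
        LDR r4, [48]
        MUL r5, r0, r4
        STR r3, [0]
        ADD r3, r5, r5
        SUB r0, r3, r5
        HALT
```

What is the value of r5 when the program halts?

660

r5=22
r3=-3
r4=22
r0=10
r4=M[0]=45
r3=(-3)&255=253
STR r0, [0] → M[0]=10
r0=22|22=22
r5=253+10=263
r4=45-263=-218
r4=M[48]=30
r5=22*30=660
STR r3, [0] → M[0]=253
r3=660+660=1320
r0=1320-660=660
halt.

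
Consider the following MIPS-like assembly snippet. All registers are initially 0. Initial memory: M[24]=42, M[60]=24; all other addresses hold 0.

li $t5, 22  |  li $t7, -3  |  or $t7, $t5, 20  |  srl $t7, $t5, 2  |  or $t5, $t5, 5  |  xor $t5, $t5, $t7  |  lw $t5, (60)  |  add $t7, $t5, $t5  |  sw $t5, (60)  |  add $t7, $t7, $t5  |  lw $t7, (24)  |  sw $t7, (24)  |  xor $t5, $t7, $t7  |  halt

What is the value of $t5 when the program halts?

0

li $t5, 22 → $t5=22
li $t7, -3 → $t7=-3
or $t7, $t5, 20 → $t7=22|20=22
srl $t7, $t5, 2 → $t7=22>>2=5
or $t5, $t5, 5 → $t5=22|5=23
xor $t5, $t5, $t7 → $t5=23^5=18
lw $t5, (60) → $t5=M[60]=24
add $t7, $t5, $t5 → $t7=24+24=48
sw $t5, (60) → M[60]=24
add $t7, $t7, $t5 → $t7=48+24=72
lw $t7, (24) → $t7=M[24]=42
sw $t7, (24) → M[24]=42
xor $t5, $t7, $t7 → $t5=42^42=0
halt.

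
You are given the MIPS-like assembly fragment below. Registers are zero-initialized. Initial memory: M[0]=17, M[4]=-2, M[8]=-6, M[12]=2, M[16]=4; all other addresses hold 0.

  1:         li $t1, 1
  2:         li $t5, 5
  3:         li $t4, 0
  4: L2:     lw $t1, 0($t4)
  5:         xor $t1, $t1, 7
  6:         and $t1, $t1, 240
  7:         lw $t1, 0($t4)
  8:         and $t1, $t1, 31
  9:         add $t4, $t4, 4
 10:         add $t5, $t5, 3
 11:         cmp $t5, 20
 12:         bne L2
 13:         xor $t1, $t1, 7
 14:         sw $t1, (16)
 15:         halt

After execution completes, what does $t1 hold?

3

li $t1, 1 → $t1=1
li $t5, 5 → $t5=5
li $t4, 0 → $t4=0
lw $t1, 0($t4) → $t1=M[0]=17
xor $t1, $t1, 7 → $t1=17^7=22
and $t1, $t1, 240 → $t1=22&240=16
lw $t1, 0($t4) → $t1=M[0]=17
and $t1, $t1, 31 → $t1=17&31=17
add $t4, $t4, 4 → $t4=0+4=4
add $t5, $t5, 3 → $t5=5+3=8
cmp $t5, 20  (cmp 8,20)
bne L2: taken
lw $t1, 0($t4) → $t1=M[4]=-2
xor $t1, $t1, 7 → $t1=(-2)^7=-7
and $t1, $t1, 240 → $t1=(-7)&240=240
lw $t1, 0($t4) → $t1=M[4]=-2
and $t1, $t1, 31 → $t1=(-2)&31=30
add $t4, $t4, 4 → $t4=4+4=8
add $t5, $t5, 3 → $t5=8+3=11
cmp $t5, 20  (cmp 11,20)
bne L2: taken
lw $t1, 0($t4) → $t1=M[8]=-6
xor $t1, $t1, 7 → $t1=(-6)^7=-3
and $t1, $t1, 240 → $t1=(-3)&240=240
lw $t1, 0($t4) → $t1=M[8]=-6
and $t1, $t1, 31 → $t1=(-6)&31=26
add $t4, $t4, 4 → $t4=8+4=12
add $t5, $t5, 3 → $t5=11+3=14
cmp $t5, 20  (cmp 14,20)
bne L2: taken
lw $t1, 0($t4) → $t1=M[12]=2
xor $t1, $t1, 7 → $t1=2^7=5
and $t1, $t1, 240 → $t1=5&240=0
lw $t1, 0($t4) → $t1=M[12]=2
and $t1, $t1, 31 → $t1=2&31=2
add $t4, $t4, 4 → $t4=12+4=16
add $t5, $t5, 3 → $t5=14+3=17
cmp $t5, 20  (cmp 17,20)
bne L2: taken
lw $t1, 0($t4) → $t1=M[16]=4
xor $t1, $t1, 7 → $t1=4^7=3
and $t1, $t1, 240 → $t1=3&240=0
lw $t1, 0($t4) → $t1=M[16]=4
and $t1, $t1, 31 → $t1=4&31=4
add $t4, $t4, 4 → $t4=16+4=20
add $t5, $t5, 3 → $t5=17+3=20
cmp $t5, 20  (cmp 20,20)
bne L2: not taken
xor $t1, $t1, 7 → $t1=4^7=3
sw $t1, (16) → M[16]=3
halt.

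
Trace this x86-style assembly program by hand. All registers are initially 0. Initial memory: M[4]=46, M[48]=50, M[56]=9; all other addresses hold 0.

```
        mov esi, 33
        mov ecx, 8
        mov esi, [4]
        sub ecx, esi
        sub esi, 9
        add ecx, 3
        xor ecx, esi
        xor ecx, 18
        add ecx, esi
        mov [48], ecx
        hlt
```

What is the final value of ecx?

15

after mov esi, 33: esi=33
after mov ecx, 8: ecx=8
after mov esi, [4]: esi=M[4]=46
after sub ecx, esi: ecx=8-46=-38
after sub esi, 9: esi=46-9=37
after add ecx, 3: ecx=(-38)+3=-35
after xor ecx, esi: ecx=(-35)^37=-8
after xor ecx, 18: ecx=(-8)^18=-22
after add ecx, esi: ecx=(-22)+37=15
mov [48], ecx → M[48]=15
halt.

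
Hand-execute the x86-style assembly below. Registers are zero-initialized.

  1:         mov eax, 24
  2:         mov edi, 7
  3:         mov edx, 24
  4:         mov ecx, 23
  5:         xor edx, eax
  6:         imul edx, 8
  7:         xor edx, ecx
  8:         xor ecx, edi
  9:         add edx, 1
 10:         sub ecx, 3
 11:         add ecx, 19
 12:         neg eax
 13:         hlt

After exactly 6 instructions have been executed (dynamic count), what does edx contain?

0

after mov eax, 24: eax=24
after mov edi, 7: edi=7
after mov edx, 24: edx=24
after mov ecx, 23: ecx=23
after xor edx, eax: edx=24^24=0
after imul edx, 8: edx=0*8=0
After step 6: edx = 0.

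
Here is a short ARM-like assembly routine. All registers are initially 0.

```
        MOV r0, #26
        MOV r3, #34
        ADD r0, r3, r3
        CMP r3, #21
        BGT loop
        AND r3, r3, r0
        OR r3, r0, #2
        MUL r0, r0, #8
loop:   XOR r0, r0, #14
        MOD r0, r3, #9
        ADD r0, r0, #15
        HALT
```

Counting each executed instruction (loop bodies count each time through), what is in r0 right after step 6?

74

MOV r0, #26 → r0=26
MOV r3, #34 → r3=34
ADD r0, r3, r3 → r0=34+34=68
CMP r3, #21  (cmp 34,21)
BGT loop: taken
XOR r0, r0, #14 → r0=68^14=74
After step 6: r0 = 74.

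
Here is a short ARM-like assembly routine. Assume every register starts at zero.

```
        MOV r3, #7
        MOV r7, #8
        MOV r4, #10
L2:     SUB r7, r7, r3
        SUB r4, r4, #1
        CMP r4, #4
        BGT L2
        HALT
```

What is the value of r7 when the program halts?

-34

after MOV r3, #7: r3=7
after MOV r7, #8: r7=8
after MOV r4, #10: r4=10
after SUB r7, r7, r3: r7=8-7=1
after SUB r4, r4, #1: r4=10-1=9
CMP r4, #4  (cmp 9,4)
BGT L2: taken
after SUB r7, r7, r3: r7=1-7=-6
after SUB r4, r4, #1: r4=9-1=8
CMP r4, #4  (cmp 8,4)
BGT L2: taken
after SUB r7, r7, r3: r7=(-6)-7=-13
after SUB r4, r4, #1: r4=8-1=7
CMP r4, #4  (cmp 7,4)
BGT L2: taken
after SUB r7, r7, r3: r7=(-13)-7=-20
after SUB r4, r4, #1: r4=7-1=6
CMP r4, #4  (cmp 6,4)
BGT L2: taken
after SUB r7, r7, r3: r7=(-20)-7=-27
after SUB r4, r4, #1: r4=6-1=5
CMP r4, #4  (cmp 5,4)
BGT L2: taken
after SUB r7, r7, r3: r7=(-27)-7=-34
after SUB r4, r4, #1: r4=5-1=4
CMP r4, #4  (cmp 4,4)
BGT L2: not taken
halt.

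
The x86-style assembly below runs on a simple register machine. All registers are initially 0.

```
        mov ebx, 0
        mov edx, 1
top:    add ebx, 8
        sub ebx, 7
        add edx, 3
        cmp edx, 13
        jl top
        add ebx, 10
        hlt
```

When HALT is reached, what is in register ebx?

14

ebx=0
edx=1
ebx=0+8=8
ebx=8-7=1
edx=1+3=4
cmp edx, 13  (cmp 4,13)
jl top: taken
ebx=1+8=9
ebx=9-7=2
edx=4+3=7
cmp edx, 13  (cmp 7,13)
jl top: taken
ebx=2+8=10
ebx=10-7=3
edx=7+3=10
cmp edx, 13  (cmp 10,13)
jl top: taken
ebx=3+8=11
ebx=11-7=4
edx=10+3=13
cmp edx, 13  (cmp 13,13)
jl top: not taken
ebx=4+10=14
halt.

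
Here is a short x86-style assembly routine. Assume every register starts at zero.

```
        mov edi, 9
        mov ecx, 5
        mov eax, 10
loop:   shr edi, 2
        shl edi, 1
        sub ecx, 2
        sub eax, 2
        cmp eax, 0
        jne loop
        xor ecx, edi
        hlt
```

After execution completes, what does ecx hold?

-5

edi=9
ecx=5
eax=10
edi=9>>2=2
edi=2<<1=4
ecx=5-2=3
eax=10-2=8
cmp eax, 0  (cmp 8,0)
jne loop: taken
edi=4>>2=1
edi=1<<1=2
ecx=3-2=1
eax=8-2=6
cmp eax, 0  (cmp 6,0)
jne loop: taken
edi=2>>2=0
edi=0<<1=0
ecx=1-2=-1
eax=6-2=4
cmp eax, 0  (cmp 4,0)
jne loop: taken
edi=0>>2=0
edi=0<<1=0
ecx=(-1)-2=-3
eax=4-2=2
cmp eax, 0  (cmp 2,0)
jne loop: taken
edi=0>>2=0
edi=0<<1=0
ecx=(-3)-2=-5
eax=2-2=0
cmp eax, 0  (cmp 0,0)
jne loop: not taken
ecx=(-5)^0=-5
halt.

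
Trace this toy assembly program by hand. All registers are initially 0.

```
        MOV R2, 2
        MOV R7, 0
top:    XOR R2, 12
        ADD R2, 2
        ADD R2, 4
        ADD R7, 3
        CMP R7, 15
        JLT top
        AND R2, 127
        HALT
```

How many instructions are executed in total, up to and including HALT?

R2=2
R7=0
R2=2^12=14
R2=14+2=16
R2=16+4=20
R7=0+3=3
CMP R7, 15  (cmp 3,15)
JLT top: taken
R2=20^12=24
R2=24+2=26
R2=26+4=30
R7=3+3=6
CMP R7, 15  (cmp 6,15)
JLT top: taken
R2=30^12=18
R2=18+2=20
R2=20+4=24
R7=6+3=9
CMP R7, 15  (cmp 9,15)
JLT top: taken
R2=24^12=20
R2=20+2=22
R2=22+4=26
R7=9+3=12
CMP R7, 15  (cmp 12,15)
JLT top: taken
R2=26^12=22
R2=22+2=24
R2=24+4=28
R7=12+3=15
CMP R7, 15  (cmp 15,15)
JLT top: not taken
R2=28&127=28
halt.
Total executed instructions: 34.

34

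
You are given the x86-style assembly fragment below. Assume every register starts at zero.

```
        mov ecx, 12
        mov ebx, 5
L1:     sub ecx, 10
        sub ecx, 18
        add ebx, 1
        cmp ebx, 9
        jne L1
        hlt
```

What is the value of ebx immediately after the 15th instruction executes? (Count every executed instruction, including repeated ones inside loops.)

8

after mov ecx, 12: ecx=12
after mov ebx, 5: ebx=5
after sub ecx, 10: ecx=12-10=2
after sub ecx, 18: ecx=2-18=-16
after add ebx, 1: ebx=5+1=6
cmp ebx, 9  (cmp 6,9)
jne L1: taken
after sub ecx, 10: ecx=(-16)-10=-26
after sub ecx, 18: ecx=(-26)-18=-44
after add ebx, 1: ebx=6+1=7
cmp ebx, 9  (cmp 7,9)
jne L1: taken
after sub ecx, 10: ecx=(-44)-10=-54
after sub ecx, 18: ecx=(-54)-18=-72
after add ebx, 1: ebx=7+1=8
After step 15: ebx = 8.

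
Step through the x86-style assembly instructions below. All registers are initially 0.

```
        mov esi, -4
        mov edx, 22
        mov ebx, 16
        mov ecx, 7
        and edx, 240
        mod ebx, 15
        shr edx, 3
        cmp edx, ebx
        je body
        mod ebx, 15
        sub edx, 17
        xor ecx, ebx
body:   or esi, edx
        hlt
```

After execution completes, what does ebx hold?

1

esi=-4
edx=22
ebx=16
ecx=7
edx=22&240=16
ebx=16%15=1
edx=16>>3=2
cmp edx, ebx  (cmp 2,1)
je body: not taken
ebx=1%15=1
edx=2-17=-15
ecx=7^1=6
esi=(-4)|(-15)=-3
halt.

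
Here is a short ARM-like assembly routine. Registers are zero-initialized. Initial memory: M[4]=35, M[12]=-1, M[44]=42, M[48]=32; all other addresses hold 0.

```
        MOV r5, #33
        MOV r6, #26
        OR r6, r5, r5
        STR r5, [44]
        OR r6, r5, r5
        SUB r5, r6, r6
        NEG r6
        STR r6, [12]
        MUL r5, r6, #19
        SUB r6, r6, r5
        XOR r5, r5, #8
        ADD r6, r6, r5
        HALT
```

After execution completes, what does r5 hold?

after MOV r5, #33: r5=33
after MOV r6, #26: r6=26
after OR r6, r5, r5: r6=33|33=33
STR r5, [44] → M[44]=33
after OR r6, r5, r5: r6=33|33=33
after SUB r5, r6, r6: r5=33-33=0
after NEG r6: r6=-(33)=-33
STR r6, [12] → M[12]=-33
after MUL r5, r6, #19: r5=(-33)*19=-627
after SUB r6, r6, r5: r6=(-33)-(-627)=594
after XOR r5, r5, #8: r5=(-627)^8=-635
after ADD r6, r6, r5: r6=594+(-635)=-41
halt.

-635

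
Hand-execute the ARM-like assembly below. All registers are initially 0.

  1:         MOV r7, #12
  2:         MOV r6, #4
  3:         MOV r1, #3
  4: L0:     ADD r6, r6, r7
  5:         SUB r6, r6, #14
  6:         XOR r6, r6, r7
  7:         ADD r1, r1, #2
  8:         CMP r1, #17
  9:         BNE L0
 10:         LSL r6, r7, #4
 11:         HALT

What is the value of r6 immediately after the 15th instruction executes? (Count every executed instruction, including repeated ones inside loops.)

after MOV r7, #12: r7=12
after MOV r6, #4: r6=4
after MOV r1, #3: r1=3
after ADD r6, r6, r7: r6=4+12=16
after SUB r6, r6, #14: r6=16-14=2
after XOR r6, r6, r7: r6=2^12=14
after ADD r1, r1, #2: r1=3+2=5
CMP r1, #17  (cmp 5,17)
BNE L0: taken
after ADD r6, r6, r7: r6=14+12=26
after SUB r6, r6, #14: r6=26-14=12
after XOR r6, r6, r7: r6=12^12=0
after ADD r1, r1, #2: r1=5+2=7
CMP r1, #17  (cmp 7,17)
BNE L0: taken
After step 15: r6 = 0.

0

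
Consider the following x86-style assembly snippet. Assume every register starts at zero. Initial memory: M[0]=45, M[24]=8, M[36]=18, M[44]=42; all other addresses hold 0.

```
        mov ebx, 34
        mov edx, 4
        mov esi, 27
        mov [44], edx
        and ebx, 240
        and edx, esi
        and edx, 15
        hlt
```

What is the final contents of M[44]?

after mov ebx, 34: ebx=34
after mov edx, 4: edx=4
after mov esi, 27: esi=27
mov [44], edx → M[44]=4
after and ebx, 240: ebx=34&240=32
after and edx, esi: edx=4&27=0
after and edx, 15: edx=0&15=0
halt.

4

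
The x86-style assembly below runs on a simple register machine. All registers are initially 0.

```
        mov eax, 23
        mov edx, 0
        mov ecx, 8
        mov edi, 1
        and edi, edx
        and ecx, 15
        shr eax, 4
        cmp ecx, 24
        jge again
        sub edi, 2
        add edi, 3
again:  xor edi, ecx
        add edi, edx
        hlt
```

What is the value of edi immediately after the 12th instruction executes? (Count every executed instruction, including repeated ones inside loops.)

9

mov eax, 23 → eax=23
mov edx, 0 → edx=0
mov ecx, 8 → ecx=8
mov edi, 1 → edi=1
and edi, edx → edi=1&0=0
and ecx, 15 → ecx=8&15=8
shr eax, 4 → eax=23>>4=1
cmp ecx, 24  (cmp 8,24)
jge again: not taken
sub edi, 2 → edi=0-2=-2
add edi, 3 → edi=(-2)+3=1
xor edi, ecx → edi=1^8=9
After step 12: edi = 9.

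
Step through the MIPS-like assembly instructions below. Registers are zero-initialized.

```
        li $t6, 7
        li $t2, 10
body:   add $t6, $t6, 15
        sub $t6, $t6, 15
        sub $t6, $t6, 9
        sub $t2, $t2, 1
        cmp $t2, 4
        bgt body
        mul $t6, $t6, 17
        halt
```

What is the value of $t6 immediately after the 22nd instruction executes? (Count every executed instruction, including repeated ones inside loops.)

-20

li $t6, 7 → $t6=7
li $t2, 10 → $t2=10
add $t6, $t6, 15 → $t6=7+15=22
sub $t6, $t6, 15 → $t6=22-15=7
sub $t6, $t6, 9 → $t6=7-9=-2
sub $t2, $t2, 1 → $t2=10-1=9
cmp $t2, 4  (cmp 9,4)
bgt body: taken
add $t6, $t6, 15 → $t6=(-2)+15=13
sub $t6, $t6, 15 → $t6=13-15=-2
sub $t6, $t6, 9 → $t6=(-2)-9=-11
sub $t2, $t2, 1 → $t2=9-1=8
cmp $t2, 4  (cmp 8,4)
bgt body: taken
add $t6, $t6, 15 → $t6=(-11)+15=4
sub $t6, $t6, 15 → $t6=4-15=-11
sub $t6, $t6, 9 → $t6=(-11)-9=-20
sub $t2, $t2, 1 → $t2=8-1=7
cmp $t2, 4  (cmp 7,4)
bgt body: taken
add $t6, $t6, 15 → $t6=(-20)+15=-5
sub $t6, $t6, 15 → $t6=(-5)-15=-20
After step 22: $t6 = -20.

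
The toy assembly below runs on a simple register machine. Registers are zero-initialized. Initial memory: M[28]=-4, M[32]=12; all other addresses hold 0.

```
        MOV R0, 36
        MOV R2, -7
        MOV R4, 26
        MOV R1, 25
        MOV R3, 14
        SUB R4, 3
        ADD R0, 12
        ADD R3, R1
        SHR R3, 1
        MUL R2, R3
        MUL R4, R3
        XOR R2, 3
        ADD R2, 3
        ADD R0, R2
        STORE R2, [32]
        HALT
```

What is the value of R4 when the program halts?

437

R0=36
R2=-7
R4=26
R1=25
R3=14
R4=26-3=23
R0=36+12=48
R3=14+25=39
R3=39>>1=19
R2=(-7)*19=-133
R4=23*19=437
R2=(-133)^3=-136
R2=(-136)+3=-133
R0=48+(-133)=-85
STORE R2, [32] → M[32]=-133
halt.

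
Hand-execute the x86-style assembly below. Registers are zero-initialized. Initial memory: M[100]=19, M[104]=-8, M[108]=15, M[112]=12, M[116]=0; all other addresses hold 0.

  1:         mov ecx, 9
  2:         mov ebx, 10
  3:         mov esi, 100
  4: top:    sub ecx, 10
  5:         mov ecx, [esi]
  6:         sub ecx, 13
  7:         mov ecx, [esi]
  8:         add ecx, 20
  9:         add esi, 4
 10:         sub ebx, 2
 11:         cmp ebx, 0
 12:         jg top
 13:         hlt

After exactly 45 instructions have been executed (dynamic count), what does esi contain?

mov ecx, 9 → ecx=9
mov ebx, 10 → ebx=10
mov esi, 100 → esi=100
sub ecx, 10 → ecx=9-10=-1
mov ecx, [esi] → ecx=M[100]=19
sub ecx, 13 → ecx=19-13=6
mov ecx, [esi] → ecx=M[100]=19
add ecx, 20 → ecx=19+20=39
add esi, 4 → esi=100+4=104
sub ebx, 2 → ebx=10-2=8
cmp ebx, 0  (cmp 8,0)
jg top: taken
sub ecx, 10 → ecx=39-10=29
mov ecx, [esi] → ecx=M[104]=-8
sub ecx, 13 → ecx=(-8)-13=-21
mov ecx, [esi] → ecx=M[104]=-8
add ecx, 20 → ecx=(-8)+20=12
add esi, 4 → esi=104+4=108
sub ebx, 2 → ebx=8-2=6
cmp ebx, 0  (cmp 6,0)
jg top: taken
sub ecx, 10 → ecx=12-10=2
mov ecx, [esi] → ecx=M[108]=15
sub ecx, 13 → ecx=15-13=2
mov ecx, [esi] → ecx=M[108]=15
add ecx, 20 → ecx=15+20=35
add esi, 4 → esi=108+4=112
sub ebx, 2 → ebx=6-2=4
cmp ebx, 0  (cmp 4,0)
jg top: taken
sub ecx, 10 → ecx=35-10=25
mov ecx, [esi] → ecx=M[112]=12
sub ecx, 13 → ecx=12-13=-1
mov ecx, [esi] → ecx=M[112]=12
add ecx, 20 → ecx=12+20=32
add esi, 4 → esi=112+4=116
sub ebx, 2 → ebx=4-2=2
cmp ebx, 0  (cmp 2,0)
jg top: taken
sub ecx, 10 → ecx=32-10=22
mov ecx, [esi] → ecx=M[116]=0
sub ecx, 13 → ecx=0-13=-13
mov ecx, [esi] → ecx=M[116]=0
add ecx, 20 → ecx=0+20=20
add esi, 4 → esi=116+4=120
After step 45: esi = 120.

120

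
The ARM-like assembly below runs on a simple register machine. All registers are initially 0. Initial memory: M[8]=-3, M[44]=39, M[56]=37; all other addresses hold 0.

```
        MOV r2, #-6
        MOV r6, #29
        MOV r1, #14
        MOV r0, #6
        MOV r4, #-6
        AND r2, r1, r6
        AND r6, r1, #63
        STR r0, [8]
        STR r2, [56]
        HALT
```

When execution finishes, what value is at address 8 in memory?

r2=-6
r6=29
r1=14
r0=6
r4=-6
r2=14&29=12
r6=14&63=14
STR r0, [8] → M[8]=6
STR r2, [56] → M[56]=12
halt.

6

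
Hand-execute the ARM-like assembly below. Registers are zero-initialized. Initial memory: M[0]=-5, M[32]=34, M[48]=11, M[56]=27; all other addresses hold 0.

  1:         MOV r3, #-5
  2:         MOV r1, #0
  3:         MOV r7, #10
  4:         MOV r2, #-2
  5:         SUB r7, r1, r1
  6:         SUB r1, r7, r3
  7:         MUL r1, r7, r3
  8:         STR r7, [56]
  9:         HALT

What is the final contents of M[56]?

MOV r3, #-5 → r3=-5
MOV r1, #0 → r1=0
MOV r7, #10 → r7=10
MOV r2, #-2 → r2=-2
SUB r7, r1, r1 → r7=0-0=0
SUB r1, r7, r3 → r1=0-(-5)=5
MUL r1, r7, r3 → r1=0*(-5)=0
STR r7, [56] → M[56]=0
halt.

0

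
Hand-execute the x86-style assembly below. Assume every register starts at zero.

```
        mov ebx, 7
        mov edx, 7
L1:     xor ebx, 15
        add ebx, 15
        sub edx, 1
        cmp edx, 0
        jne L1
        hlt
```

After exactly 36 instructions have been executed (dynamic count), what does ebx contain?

119

ebx=7
edx=7
ebx=7^15=8
ebx=8+15=23
edx=7-1=6
cmp edx, 0  (cmp 6,0)
jne L1: taken
ebx=23^15=24
ebx=24+15=39
edx=6-1=5
cmp edx, 0  (cmp 5,0)
jne L1: taken
ebx=39^15=40
ebx=40+15=55
edx=5-1=4
cmp edx, 0  (cmp 4,0)
jne L1: taken
ebx=55^15=56
ebx=56+15=71
edx=4-1=3
cmp edx, 0  (cmp 3,0)
jne L1: taken
ebx=71^15=72
ebx=72+15=87
edx=3-1=2
cmp edx, 0  (cmp 2,0)
jne L1: taken
ebx=87^15=88
ebx=88+15=103
edx=2-1=1
cmp edx, 0  (cmp 1,0)
jne L1: taken
ebx=103^15=104
ebx=104+15=119
edx=1-1=0
cmp edx, 0  (cmp 0,0)
After step 36: ebx = 119.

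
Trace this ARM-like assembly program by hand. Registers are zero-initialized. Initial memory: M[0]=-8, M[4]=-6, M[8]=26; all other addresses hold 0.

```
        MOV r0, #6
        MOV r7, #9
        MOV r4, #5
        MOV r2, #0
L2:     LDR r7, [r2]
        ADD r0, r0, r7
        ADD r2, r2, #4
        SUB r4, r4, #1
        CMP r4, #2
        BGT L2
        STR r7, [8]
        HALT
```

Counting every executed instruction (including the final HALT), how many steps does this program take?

r0=6
r7=9
r4=5
r2=0
r7=M[0]=-8
r0=6+(-8)=-2
r2=0+4=4
r4=5-1=4
CMP r4, #2  (cmp 4,2)
BGT L2: taken
r7=M[4]=-6
r0=(-2)+(-6)=-8
r2=4+4=8
r4=4-1=3
CMP r4, #2  (cmp 3,2)
BGT L2: taken
r7=M[8]=26
r0=(-8)+26=18
r2=8+4=12
r4=3-1=2
CMP r4, #2  (cmp 2,2)
BGT L2: not taken
STR r7, [8] → M[8]=26
halt.
Total executed instructions: 24.

24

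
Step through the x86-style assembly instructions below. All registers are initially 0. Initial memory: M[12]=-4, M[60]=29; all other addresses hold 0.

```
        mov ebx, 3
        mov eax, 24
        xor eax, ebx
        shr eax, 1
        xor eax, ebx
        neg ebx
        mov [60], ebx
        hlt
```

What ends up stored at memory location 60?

-3

after mov ebx, 3: ebx=3
after mov eax, 24: eax=24
after xor eax, ebx: eax=24^3=27
after shr eax, 1: eax=27>>1=13
after xor eax, ebx: eax=13^3=14
after neg ebx: ebx=-(3)=-3
mov [60], ebx → M[60]=-3
halt.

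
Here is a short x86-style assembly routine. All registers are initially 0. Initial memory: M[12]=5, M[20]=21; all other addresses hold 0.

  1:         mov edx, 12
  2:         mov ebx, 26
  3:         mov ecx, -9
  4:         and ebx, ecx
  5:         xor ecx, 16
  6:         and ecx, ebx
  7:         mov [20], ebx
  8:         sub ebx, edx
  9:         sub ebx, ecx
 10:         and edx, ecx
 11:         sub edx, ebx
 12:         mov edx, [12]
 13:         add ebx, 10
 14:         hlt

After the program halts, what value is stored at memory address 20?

18

edx=12
ebx=26
ecx=-9
ebx=26&(-9)=18
ecx=(-9)^16=-25
ecx=(-25)&18=2
mov [20], ebx → M[20]=18
ebx=18-12=6
ebx=6-2=4
edx=12&2=0
edx=0-4=-4
edx=M[12]=5
ebx=4+10=14
halt.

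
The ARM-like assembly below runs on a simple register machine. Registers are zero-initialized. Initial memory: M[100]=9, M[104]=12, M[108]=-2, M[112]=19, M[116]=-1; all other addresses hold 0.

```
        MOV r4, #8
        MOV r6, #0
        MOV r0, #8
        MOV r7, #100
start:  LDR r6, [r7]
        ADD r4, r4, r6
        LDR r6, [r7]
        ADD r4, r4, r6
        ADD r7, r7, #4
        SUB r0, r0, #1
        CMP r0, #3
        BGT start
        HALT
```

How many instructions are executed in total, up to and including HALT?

r4=8
r6=0
r0=8
r7=100
r6=M[100]=9
r4=8+9=17
r6=M[100]=9
r4=17+9=26
r7=100+4=104
r0=8-1=7
CMP r0, #3  (cmp 7,3)
BGT start: taken
r6=M[104]=12
r4=26+12=38
r6=M[104]=12
r4=38+12=50
r7=104+4=108
r0=7-1=6
CMP r0, #3  (cmp 6,3)
BGT start: taken
r6=M[108]=-2
r4=50+(-2)=48
r6=M[108]=-2
r4=48+(-2)=46
r7=108+4=112
r0=6-1=5
CMP r0, #3  (cmp 5,3)
BGT start: taken
r6=M[112]=19
r4=46+19=65
r6=M[112]=19
r4=65+19=84
r7=112+4=116
r0=5-1=4
CMP r0, #3  (cmp 4,3)
BGT start: taken
r6=M[116]=-1
r4=84+(-1)=83
r6=M[116]=-1
r4=83+(-1)=82
r7=116+4=120
r0=4-1=3
CMP r0, #3  (cmp 3,3)
BGT start: not taken
halt.
Total executed instructions: 45.

45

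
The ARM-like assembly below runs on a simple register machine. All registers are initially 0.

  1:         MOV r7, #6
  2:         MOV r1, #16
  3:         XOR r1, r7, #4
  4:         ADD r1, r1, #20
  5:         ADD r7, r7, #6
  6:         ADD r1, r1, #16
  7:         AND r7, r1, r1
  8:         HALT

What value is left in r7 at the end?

38

r7=6
r1=16
r1=6^4=2
r1=2+20=22
r7=6+6=12
r1=22+16=38
r7=38&38=38
halt.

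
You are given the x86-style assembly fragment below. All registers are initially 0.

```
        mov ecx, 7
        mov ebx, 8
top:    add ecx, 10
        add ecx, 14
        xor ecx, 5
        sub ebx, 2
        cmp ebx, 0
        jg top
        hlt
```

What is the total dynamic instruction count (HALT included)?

ecx=7
ebx=8
ecx=7+10=17
ecx=17+14=31
ecx=31^5=26
ebx=8-2=6
cmp ebx, 0  (cmp 6,0)
jg top: taken
ecx=26+10=36
ecx=36+14=50
ecx=50^5=55
ebx=6-2=4
cmp ebx, 0  (cmp 4,0)
jg top: taken
ecx=55+10=65
ecx=65+14=79
ecx=79^5=74
ebx=4-2=2
cmp ebx, 0  (cmp 2,0)
jg top: taken
ecx=74+10=84
ecx=84+14=98
ecx=98^5=103
ebx=2-2=0
cmp ebx, 0  (cmp 0,0)
jg top: not taken
halt.
Total executed instructions: 27.

27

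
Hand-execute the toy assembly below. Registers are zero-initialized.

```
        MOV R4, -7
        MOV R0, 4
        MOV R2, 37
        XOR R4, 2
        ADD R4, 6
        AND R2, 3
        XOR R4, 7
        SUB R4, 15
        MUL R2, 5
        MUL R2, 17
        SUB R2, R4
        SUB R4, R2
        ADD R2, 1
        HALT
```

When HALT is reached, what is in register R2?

95

MOV R4, -7 → R4=-7
MOV R0, 4 → R0=4
MOV R2, 37 → R2=37
XOR R4, 2 → R4=(-7)^2=-5
ADD R4, 6 → R4=(-5)+6=1
AND R2, 3 → R2=37&3=1
XOR R4, 7 → R4=1^7=6
SUB R4, 15 → R4=6-15=-9
MUL R2, 5 → R2=1*5=5
MUL R2, 17 → R2=5*17=85
SUB R2, R4 → R2=85-(-9)=94
SUB R4, R2 → R4=(-9)-94=-103
ADD R2, 1 → R2=94+1=95
halt.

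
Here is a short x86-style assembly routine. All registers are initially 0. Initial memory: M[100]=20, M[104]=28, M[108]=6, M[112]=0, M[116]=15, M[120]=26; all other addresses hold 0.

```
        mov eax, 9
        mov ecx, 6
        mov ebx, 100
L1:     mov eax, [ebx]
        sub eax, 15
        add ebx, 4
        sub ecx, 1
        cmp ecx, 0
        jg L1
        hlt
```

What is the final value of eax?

mov eax, 9 → eax=9
mov ecx, 6 → ecx=6
mov ebx, 100 → ebx=100
mov eax, [ebx] → eax=M[100]=20
sub eax, 15 → eax=20-15=5
add ebx, 4 → ebx=100+4=104
sub ecx, 1 → ecx=6-1=5
cmp ecx, 0  (cmp 5,0)
jg L1: taken
mov eax, [ebx] → eax=M[104]=28
sub eax, 15 → eax=28-15=13
add ebx, 4 → ebx=104+4=108
sub ecx, 1 → ecx=5-1=4
cmp ecx, 0  (cmp 4,0)
jg L1: taken
mov eax, [ebx] → eax=M[108]=6
sub eax, 15 → eax=6-15=-9
add ebx, 4 → ebx=108+4=112
sub ecx, 1 → ecx=4-1=3
cmp ecx, 0  (cmp 3,0)
jg L1: taken
mov eax, [ebx] → eax=M[112]=0
sub eax, 15 → eax=0-15=-15
add ebx, 4 → ebx=112+4=116
sub ecx, 1 → ecx=3-1=2
cmp ecx, 0  (cmp 2,0)
jg L1: taken
mov eax, [ebx] → eax=M[116]=15
sub eax, 15 → eax=15-15=0
add ebx, 4 → ebx=116+4=120
sub ecx, 1 → ecx=2-1=1
cmp ecx, 0  (cmp 1,0)
jg L1: taken
mov eax, [ebx] → eax=M[120]=26
sub eax, 15 → eax=26-15=11
add ebx, 4 → ebx=120+4=124
sub ecx, 1 → ecx=1-1=0
cmp ecx, 0  (cmp 0,0)
jg L1: not taken
halt.

11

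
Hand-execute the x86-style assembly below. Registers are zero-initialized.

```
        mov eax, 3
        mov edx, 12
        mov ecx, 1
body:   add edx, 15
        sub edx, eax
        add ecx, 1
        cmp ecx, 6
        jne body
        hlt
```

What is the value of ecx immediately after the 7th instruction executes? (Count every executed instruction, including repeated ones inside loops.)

2

eax=3
edx=12
ecx=1
edx=12+15=27
edx=27-3=24
ecx=1+1=2
cmp ecx, 6  (cmp 2,6)
After step 7: ecx = 2.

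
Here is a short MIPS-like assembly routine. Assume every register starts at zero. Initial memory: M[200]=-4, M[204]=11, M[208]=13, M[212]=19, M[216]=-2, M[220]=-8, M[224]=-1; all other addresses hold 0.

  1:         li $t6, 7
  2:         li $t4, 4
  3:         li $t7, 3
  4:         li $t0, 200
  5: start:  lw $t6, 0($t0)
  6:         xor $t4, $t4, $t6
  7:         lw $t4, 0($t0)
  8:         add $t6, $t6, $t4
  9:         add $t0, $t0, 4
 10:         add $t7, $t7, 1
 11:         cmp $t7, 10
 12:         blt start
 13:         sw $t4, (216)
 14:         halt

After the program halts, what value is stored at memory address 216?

-1

$t6=7
$t4=4
$t7=3
$t0=200
$t6=M[200]=-4
$t4=4^(-4)=-8
$t4=M[200]=-4
$t6=(-4)+(-4)=-8
$t0=200+4=204
$t7=3+1=4
cmp $t7, 10  (cmp 4,10)
blt start: taken
$t6=M[204]=11
$t4=(-4)^11=-9
$t4=M[204]=11
$t6=11+11=22
$t0=204+4=208
$t7=4+1=5
cmp $t7, 10  (cmp 5,10)
blt start: taken
$t6=M[208]=13
$t4=11^13=6
$t4=M[208]=13
$t6=13+13=26
$t0=208+4=212
$t7=5+1=6
cmp $t7, 10  (cmp 6,10)
blt start: taken
$t6=M[212]=19
$t4=13^19=30
$t4=M[212]=19
$t6=19+19=38
$t0=212+4=216
$t7=6+1=7
cmp $t7, 10  (cmp 7,10)
blt start: taken
$t6=M[216]=-2
$t4=19^(-2)=-19
$t4=M[216]=-2
$t6=(-2)+(-2)=-4
$t0=216+4=220
$t7=7+1=8
cmp $t7, 10  (cmp 8,10)
blt start: taken
$t6=M[220]=-8
$t4=(-2)^(-8)=6
$t4=M[220]=-8
$t6=(-8)+(-8)=-16
$t0=220+4=224
$t7=8+1=9
cmp $t7, 10  (cmp 9,10)
blt start: taken
$t6=M[224]=-1
$t4=(-8)^(-1)=7
$t4=M[224]=-1
$t6=(-1)+(-1)=-2
$t0=224+4=228
$t7=9+1=10
cmp $t7, 10  (cmp 10,10)
blt start: not taken
sw $t4, (216) → M[216]=-1
halt.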